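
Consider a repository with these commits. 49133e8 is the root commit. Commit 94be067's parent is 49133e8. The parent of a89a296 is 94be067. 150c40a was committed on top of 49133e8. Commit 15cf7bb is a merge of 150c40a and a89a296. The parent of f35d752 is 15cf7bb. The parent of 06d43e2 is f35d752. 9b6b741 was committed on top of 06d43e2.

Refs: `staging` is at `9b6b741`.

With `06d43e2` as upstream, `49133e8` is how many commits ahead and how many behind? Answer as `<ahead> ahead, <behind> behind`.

Reachable from 49133e8: {49133e8}.
Reachable from 06d43e2: {06d43e2, 150c40a, 15cf7bb, 49133e8, 94be067, a89a296, f35d752}.
Only in 49133e8's history (ahead): {} — 0.
Only in 06d43e2's history (behind): {06d43e2, 150c40a, 15cf7bb, 94be067, a89a296, f35d752} — 6.

0 ahead, 6 behind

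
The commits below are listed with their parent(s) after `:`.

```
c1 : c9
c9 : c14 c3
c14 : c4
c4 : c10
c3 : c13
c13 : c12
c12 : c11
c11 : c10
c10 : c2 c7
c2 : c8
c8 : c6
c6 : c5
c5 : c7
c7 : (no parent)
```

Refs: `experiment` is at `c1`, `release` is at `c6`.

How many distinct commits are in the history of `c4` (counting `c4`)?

7

Walking parent pointers from c4: reachable set = {c10, c2, c4, c5, c6, c7, c8}.
That is 7 commits.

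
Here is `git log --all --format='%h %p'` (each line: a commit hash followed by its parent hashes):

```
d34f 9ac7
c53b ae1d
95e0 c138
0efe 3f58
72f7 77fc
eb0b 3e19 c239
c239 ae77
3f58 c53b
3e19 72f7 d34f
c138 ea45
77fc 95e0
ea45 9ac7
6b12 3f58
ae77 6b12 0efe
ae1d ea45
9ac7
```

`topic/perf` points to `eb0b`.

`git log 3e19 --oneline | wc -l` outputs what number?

8

Walking parent pointers from 3e19: reachable set = {3e19, 72f7, 77fc, 95e0, 9ac7, c138, d34f, ea45}.
That is 8 commits.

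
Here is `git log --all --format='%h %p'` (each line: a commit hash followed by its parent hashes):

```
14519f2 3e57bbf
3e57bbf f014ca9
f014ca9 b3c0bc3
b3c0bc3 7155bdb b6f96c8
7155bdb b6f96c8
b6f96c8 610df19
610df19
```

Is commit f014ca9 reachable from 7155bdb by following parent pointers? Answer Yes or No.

No

Ancestors of 7155bdb: {610df19, 7155bdb, b6f96c8}.
f014ca9 is not in that set, so it is not an ancestor of 7155bdb.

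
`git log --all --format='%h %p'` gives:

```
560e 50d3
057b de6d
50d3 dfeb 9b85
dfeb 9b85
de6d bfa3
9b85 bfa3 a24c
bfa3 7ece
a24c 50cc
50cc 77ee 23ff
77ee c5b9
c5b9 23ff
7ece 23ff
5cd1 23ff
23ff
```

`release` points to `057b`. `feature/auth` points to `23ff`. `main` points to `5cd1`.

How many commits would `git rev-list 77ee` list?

3

Walking parent pointers from 77ee: reachable set = {23ff, 77ee, c5b9}.
That is 3 commits.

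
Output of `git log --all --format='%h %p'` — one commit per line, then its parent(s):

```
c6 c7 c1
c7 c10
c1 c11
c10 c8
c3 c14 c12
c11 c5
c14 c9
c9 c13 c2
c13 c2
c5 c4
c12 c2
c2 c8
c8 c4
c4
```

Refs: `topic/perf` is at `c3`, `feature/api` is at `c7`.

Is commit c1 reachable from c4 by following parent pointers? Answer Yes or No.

Ancestors of c4: {c4}.
c1 is not in that set, so it is not an ancestor of c4.

No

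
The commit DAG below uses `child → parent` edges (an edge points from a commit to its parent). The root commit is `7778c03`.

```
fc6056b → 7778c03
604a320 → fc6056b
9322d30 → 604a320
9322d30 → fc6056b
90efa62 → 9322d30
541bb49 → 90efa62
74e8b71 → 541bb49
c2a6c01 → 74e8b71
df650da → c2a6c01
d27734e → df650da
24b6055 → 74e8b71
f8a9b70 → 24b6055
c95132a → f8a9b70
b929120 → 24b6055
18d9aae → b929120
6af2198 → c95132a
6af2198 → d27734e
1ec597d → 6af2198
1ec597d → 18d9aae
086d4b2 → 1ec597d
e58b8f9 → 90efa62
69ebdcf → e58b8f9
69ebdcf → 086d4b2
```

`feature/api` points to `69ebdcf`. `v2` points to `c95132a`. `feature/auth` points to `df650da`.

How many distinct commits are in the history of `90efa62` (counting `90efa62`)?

Walking parent pointers from 90efa62: reachable set = {604a320, 7778c03, 90efa62, 9322d30, fc6056b}.
That is 5 commits.

5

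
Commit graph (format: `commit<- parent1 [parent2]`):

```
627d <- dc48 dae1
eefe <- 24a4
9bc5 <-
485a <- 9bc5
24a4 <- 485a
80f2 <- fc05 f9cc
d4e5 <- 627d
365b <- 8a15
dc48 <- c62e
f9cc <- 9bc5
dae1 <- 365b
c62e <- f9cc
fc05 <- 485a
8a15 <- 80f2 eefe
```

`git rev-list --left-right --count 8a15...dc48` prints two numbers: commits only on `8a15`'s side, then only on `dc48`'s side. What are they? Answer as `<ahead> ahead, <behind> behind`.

Reachable from 8a15: {24a4, 485a, 80f2, 8a15, 9bc5, eefe, f9cc, fc05}.
Reachable from dc48: {9bc5, c62e, dc48, f9cc}.
Only in 8a15's history (ahead): {24a4, 485a, 80f2, 8a15, eefe, fc05} — 6.
Only in dc48's history (behind): {c62e, dc48} — 2.

6 ahead, 2 behind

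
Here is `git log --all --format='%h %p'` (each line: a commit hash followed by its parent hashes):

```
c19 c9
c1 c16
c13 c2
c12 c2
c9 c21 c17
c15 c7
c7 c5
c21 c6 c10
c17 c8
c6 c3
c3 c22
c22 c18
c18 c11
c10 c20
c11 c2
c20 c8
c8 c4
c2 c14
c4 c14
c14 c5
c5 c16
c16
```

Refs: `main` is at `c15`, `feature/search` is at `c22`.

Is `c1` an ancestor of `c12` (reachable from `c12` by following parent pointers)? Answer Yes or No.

Ancestors of c12: {c12, c14, c16, c2, c5}.
c1 is not in that set, so it is not an ancestor of c12.

No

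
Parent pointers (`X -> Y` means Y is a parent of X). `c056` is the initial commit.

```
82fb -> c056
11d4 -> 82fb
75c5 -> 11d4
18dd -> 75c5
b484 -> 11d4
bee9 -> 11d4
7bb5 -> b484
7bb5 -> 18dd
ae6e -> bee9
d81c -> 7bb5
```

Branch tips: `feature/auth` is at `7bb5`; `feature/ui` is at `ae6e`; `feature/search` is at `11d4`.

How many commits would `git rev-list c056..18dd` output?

4

Reachable from 18dd: {11d4, 18dd, 75c5, 82fb, c056}.
Reachable from c056: {c056}.
In 18dd's history but not c056's: {11d4, 18dd, 75c5, 82fb} — 4 commits.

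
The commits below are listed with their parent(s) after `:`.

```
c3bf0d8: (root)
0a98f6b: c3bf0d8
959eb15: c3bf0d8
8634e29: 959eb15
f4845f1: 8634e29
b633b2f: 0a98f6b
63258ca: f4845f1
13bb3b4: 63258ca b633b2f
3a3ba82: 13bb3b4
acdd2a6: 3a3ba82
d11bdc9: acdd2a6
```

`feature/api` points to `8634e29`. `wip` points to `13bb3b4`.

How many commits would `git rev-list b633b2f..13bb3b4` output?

5

Reachable from 13bb3b4: {0a98f6b, 13bb3b4, 63258ca, 8634e29, 959eb15, b633b2f, c3bf0d8, f4845f1}.
Reachable from b633b2f: {0a98f6b, b633b2f, c3bf0d8}.
In 13bb3b4's history but not b633b2f's: {13bb3b4, 63258ca, 8634e29, 959eb15, f4845f1} — 5 commits.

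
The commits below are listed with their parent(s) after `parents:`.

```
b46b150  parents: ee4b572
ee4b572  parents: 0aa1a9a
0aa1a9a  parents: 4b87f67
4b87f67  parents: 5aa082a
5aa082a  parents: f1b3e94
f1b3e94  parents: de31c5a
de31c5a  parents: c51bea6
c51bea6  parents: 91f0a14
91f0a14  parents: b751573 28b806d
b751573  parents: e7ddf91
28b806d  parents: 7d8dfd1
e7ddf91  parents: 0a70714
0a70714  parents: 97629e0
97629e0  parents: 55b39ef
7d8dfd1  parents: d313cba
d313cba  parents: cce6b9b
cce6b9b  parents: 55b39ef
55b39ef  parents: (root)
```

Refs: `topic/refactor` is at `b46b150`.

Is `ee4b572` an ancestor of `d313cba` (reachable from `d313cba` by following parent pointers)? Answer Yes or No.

Ancestors of d313cba: {55b39ef, cce6b9b, d313cba}.
ee4b572 is not in that set, so it is not an ancestor of d313cba.

No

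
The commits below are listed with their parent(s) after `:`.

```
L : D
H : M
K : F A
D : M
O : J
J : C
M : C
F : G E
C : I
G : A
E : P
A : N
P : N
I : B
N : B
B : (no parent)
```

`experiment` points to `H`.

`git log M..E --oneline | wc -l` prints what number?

Reachable from E: {B, E, N, P}.
Reachable from M: {B, C, I, M}.
In E's history but not M's: {E, N, P} — 3 commits.

3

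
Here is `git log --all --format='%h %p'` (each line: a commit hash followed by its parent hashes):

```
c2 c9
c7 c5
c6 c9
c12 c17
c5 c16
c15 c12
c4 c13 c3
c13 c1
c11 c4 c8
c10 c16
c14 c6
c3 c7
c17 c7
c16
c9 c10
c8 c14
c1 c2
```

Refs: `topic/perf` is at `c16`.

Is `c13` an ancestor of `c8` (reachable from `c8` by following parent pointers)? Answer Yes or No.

Ancestors of c8: {c10, c14, c16, c6, c8, c9}.
c13 is not in that set, so it is not an ancestor of c8.

No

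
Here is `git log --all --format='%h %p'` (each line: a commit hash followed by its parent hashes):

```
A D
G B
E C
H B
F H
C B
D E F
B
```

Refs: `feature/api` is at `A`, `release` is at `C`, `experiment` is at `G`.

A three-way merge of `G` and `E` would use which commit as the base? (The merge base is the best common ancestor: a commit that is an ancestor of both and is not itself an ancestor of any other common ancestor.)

Ancestors of G: {B, G}.
Ancestors of E: {B, C, E}.
Common ancestors: {B}.
The only common ancestor is B, so it is the merge base.

B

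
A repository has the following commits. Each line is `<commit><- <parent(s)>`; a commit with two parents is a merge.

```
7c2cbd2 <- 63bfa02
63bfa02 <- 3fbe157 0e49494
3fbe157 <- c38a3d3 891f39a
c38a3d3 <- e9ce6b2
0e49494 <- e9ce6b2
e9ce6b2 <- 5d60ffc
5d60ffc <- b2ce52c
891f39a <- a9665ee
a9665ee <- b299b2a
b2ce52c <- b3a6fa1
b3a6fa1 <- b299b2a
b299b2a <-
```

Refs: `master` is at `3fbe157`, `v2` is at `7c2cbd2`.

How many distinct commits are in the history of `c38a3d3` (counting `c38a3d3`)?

Walking parent pointers from c38a3d3: reachable set = {5d60ffc, b299b2a, b2ce52c, b3a6fa1, c38a3d3, e9ce6b2}.
That is 6 commits.

6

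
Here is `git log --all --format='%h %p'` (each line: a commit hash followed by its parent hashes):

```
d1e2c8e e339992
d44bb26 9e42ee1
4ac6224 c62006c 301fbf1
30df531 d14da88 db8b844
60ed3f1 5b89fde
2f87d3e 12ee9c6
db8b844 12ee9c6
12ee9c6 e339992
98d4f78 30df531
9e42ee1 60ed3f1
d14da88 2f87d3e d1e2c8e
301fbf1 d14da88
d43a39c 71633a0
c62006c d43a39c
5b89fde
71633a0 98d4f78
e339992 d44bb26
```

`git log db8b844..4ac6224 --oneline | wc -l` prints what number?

Reachable from 4ac6224: {12ee9c6, 2f87d3e, 301fbf1, 30df531, 4ac6224, 5b89fde, 60ed3f1, 71633a0, 98d4f78, 9e42ee1, c62006c, d14da88, d1e2c8e, d43a39c, d44bb26, db8b844, e339992}.
Reachable from db8b844: {12ee9c6, 5b89fde, 60ed3f1, 9e42ee1, d44bb26, db8b844, e339992}.
In 4ac6224's history but not db8b844's: {2f87d3e, 301fbf1, 30df531, 4ac6224, 71633a0, 98d4f78, c62006c, d14da88, d1e2c8e, d43a39c} — 10 commits.

10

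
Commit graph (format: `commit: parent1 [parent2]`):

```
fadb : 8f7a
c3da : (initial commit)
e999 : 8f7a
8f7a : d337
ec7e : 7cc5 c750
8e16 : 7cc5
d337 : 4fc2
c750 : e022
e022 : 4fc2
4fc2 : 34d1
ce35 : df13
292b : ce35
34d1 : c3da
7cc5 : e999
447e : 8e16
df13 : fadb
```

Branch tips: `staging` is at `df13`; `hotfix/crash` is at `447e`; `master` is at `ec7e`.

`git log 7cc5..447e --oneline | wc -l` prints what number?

2

Reachable from 447e: {34d1, 447e, 4fc2, 7cc5, 8e16, 8f7a, c3da, d337, e999}.
Reachable from 7cc5: {34d1, 4fc2, 7cc5, 8f7a, c3da, d337, e999}.
In 447e's history but not 7cc5's: {447e, 8e16} — 2 commits.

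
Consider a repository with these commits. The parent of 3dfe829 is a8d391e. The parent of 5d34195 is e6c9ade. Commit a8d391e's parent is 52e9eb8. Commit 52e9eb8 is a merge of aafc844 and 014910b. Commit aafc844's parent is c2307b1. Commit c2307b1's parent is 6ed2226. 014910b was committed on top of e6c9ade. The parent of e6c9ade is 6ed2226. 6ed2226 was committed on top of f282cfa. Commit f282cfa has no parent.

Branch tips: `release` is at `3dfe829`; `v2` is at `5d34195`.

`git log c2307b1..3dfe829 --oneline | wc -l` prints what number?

Reachable from 3dfe829: {014910b, 3dfe829, 52e9eb8, 6ed2226, a8d391e, aafc844, c2307b1, e6c9ade, f282cfa}.
Reachable from c2307b1: {6ed2226, c2307b1, f282cfa}.
In 3dfe829's history but not c2307b1's: {014910b, 3dfe829, 52e9eb8, a8d391e, aafc844, e6c9ade} — 6 commits.

6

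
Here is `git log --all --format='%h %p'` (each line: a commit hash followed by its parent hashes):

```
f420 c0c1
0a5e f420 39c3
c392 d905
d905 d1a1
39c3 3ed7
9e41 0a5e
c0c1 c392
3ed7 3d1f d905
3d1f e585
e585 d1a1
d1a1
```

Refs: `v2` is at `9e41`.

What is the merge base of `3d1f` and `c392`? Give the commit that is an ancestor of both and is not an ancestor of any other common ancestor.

d1a1

Ancestors of 3d1f: {3d1f, d1a1, e585}.
Ancestors of c392: {c392, d1a1, d905}.
Common ancestors: {d1a1}.
The only common ancestor is d1a1, so it is the merge base.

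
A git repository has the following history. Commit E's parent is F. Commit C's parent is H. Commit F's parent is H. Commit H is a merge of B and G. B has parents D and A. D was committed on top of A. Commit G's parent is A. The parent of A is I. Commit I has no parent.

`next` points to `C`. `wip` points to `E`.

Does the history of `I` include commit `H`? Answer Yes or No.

Ancestors of I: {I}.
H is not in that set, so it is not an ancestor of I.

No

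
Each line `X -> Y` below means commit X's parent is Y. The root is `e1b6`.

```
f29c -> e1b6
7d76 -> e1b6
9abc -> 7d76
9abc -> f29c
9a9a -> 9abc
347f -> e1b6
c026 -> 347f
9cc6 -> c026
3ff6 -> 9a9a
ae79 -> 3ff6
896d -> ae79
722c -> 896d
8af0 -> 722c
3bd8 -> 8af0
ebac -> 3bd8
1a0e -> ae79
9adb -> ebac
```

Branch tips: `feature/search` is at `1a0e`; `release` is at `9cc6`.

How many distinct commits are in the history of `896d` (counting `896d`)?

Walking parent pointers from 896d: reachable set = {3ff6, 7d76, 896d, 9a9a, 9abc, ae79, e1b6, f29c}.
That is 8 commits.

8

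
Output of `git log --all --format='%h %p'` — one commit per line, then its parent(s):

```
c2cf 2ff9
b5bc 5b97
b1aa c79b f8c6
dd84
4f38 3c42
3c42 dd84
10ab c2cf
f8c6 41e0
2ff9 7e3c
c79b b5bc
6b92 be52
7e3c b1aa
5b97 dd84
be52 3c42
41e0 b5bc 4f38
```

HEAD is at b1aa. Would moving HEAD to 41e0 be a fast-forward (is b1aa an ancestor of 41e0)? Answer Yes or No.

A fast-forward from b1aa to 41e0 is possible iff b1aa is an ancestor of 41e0.
Ancestors of 41e0: {3c42, 41e0, 4f38, 5b97, b5bc, dd84}.
b1aa is not among them, so fast-forward is not possible.

No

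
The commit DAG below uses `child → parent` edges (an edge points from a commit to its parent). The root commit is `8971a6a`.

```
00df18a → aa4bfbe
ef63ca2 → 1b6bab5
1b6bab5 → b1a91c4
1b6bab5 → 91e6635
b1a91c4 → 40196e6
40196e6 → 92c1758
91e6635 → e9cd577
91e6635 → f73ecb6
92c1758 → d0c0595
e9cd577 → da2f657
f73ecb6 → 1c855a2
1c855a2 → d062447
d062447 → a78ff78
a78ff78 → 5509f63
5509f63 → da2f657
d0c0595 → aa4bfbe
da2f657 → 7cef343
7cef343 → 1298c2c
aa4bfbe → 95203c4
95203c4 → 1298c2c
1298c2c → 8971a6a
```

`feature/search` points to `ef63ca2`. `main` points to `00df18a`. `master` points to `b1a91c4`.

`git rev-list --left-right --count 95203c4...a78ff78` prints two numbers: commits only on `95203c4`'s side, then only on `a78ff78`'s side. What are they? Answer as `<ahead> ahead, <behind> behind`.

Reachable from 95203c4: {1298c2c, 8971a6a, 95203c4}.
Reachable from a78ff78: {1298c2c, 5509f63, 7cef343, 8971a6a, a78ff78, da2f657}.
Only in 95203c4's history (ahead): {95203c4} — 1.
Only in a78ff78's history (behind): {5509f63, 7cef343, a78ff78, da2f657} — 4.

1 ahead, 4 behind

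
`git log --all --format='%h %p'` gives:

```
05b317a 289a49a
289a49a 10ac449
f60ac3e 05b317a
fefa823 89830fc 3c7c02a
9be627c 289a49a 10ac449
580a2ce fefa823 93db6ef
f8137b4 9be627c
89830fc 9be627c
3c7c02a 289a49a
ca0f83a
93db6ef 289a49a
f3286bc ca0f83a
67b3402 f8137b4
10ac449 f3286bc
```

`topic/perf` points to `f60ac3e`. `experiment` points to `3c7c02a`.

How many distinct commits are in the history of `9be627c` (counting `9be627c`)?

5

Walking parent pointers from 9be627c: reachable set = {10ac449, 289a49a, 9be627c, ca0f83a, f3286bc}.
That is 5 commits.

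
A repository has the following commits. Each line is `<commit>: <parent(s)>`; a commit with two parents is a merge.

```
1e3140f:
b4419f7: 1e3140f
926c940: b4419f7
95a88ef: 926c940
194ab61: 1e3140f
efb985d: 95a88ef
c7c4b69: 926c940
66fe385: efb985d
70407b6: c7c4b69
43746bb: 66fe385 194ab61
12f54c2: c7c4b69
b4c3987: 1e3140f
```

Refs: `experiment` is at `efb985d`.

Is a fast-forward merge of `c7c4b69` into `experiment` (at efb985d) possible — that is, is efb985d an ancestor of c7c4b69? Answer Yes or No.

No

A fast-forward from efb985d to c7c4b69 is possible iff efb985d is an ancestor of c7c4b69.
Ancestors of c7c4b69: {1e3140f, 926c940, b4419f7, c7c4b69}.
efb985d is not among them, so fast-forward is not possible.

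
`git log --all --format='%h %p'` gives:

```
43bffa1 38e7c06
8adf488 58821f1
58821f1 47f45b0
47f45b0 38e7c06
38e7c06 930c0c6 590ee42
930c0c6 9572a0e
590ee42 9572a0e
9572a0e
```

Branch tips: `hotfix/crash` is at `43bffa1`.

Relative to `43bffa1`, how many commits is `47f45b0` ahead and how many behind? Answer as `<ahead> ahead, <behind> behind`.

1 ahead, 1 behind

Reachable from 47f45b0: {38e7c06, 47f45b0, 590ee42, 930c0c6, 9572a0e}.
Reachable from 43bffa1: {38e7c06, 43bffa1, 590ee42, 930c0c6, 9572a0e}.
Only in 47f45b0's history (ahead): {47f45b0} — 1.
Only in 43bffa1's history (behind): {43bffa1} — 1.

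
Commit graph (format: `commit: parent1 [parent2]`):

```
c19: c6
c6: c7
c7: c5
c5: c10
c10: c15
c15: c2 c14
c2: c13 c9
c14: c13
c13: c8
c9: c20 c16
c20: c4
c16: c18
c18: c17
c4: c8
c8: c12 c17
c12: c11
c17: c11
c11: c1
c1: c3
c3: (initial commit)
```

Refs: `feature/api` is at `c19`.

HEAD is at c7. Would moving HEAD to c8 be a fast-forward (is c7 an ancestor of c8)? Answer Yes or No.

No

A fast-forward from c7 to c8 is possible iff c7 is an ancestor of c8.
Ancestors of c8: {c1, c11, c12, c17, c3, c8}.
c7 is not among them, so fast-forward is not possible.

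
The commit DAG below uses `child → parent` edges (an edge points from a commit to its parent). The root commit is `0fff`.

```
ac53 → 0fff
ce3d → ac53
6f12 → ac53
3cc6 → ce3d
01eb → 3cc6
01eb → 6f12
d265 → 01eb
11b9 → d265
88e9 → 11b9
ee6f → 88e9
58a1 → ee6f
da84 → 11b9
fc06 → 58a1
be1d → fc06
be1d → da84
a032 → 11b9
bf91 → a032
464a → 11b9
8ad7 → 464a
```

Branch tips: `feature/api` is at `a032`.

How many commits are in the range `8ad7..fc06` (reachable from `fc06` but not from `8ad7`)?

Reachable from fc06: {01eb, 0fff, 11b9, 3cc6, 58a1, 6f12, 88e9, ac53, ce3d, d265, ee6f, fc06}.
Reachable from 8ad7: {01eb, 0fff, 11b9, 3cc6, 464a, 6f12, 8ad7, ac53, ce3d, d265}.
In fc06's history but not 8ad7's: {58a1, 88e9, ee6f, fc06} — 4 commits.

4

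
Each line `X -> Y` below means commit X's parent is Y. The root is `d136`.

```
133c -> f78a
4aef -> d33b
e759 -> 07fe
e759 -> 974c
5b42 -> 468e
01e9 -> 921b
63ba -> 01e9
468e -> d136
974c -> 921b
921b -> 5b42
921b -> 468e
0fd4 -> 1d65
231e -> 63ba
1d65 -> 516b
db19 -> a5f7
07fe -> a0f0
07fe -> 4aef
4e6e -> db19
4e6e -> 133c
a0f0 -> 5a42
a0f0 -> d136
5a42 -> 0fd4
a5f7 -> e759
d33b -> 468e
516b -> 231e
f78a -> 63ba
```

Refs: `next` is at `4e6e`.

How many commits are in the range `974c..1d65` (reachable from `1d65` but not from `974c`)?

5

Reachable from 1d65: {01e9, 1d65, 231e, 468e, 516b, 5b42, 63ba, 921b, d136}.
Reachable from 974c: {468e, 5b42, 921b, 974c, d136}.
In 1d65's history but not 974c's: {01e9, 1d65, 231e, 516b, 63ba} — 5 commits.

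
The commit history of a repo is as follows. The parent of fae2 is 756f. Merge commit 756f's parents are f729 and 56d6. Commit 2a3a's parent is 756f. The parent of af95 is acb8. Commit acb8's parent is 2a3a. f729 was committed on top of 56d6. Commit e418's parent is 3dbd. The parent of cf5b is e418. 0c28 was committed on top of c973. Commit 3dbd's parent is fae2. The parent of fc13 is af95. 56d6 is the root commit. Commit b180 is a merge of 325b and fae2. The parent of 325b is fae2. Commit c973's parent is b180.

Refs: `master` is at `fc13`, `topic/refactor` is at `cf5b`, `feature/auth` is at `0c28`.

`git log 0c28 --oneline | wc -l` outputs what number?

8

Walking parent pointers from 0c28: reachable set = {0c28, 325b, 56d6, 756f, b180, c973, f729, fae2}.
That is 8 commits.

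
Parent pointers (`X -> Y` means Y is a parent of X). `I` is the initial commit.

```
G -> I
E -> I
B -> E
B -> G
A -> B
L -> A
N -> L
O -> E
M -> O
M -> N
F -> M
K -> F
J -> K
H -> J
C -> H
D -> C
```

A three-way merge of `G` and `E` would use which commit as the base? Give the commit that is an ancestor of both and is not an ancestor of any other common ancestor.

Ancestors of G: {G, I}.
Ancestors of E: {E, I}.
Common ancestors: {I}.
The only common ancestor is I, so it is the merge base.

I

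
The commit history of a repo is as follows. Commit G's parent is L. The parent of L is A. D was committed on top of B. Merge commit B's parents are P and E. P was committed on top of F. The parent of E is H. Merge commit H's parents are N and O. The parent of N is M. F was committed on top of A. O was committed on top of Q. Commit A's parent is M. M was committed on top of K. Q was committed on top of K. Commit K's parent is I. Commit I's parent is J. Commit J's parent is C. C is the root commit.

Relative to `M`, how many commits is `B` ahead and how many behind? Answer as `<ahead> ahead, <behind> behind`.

9 ahead, 0 behind

Reachable from B: {A, B, C, E, F, H, I, J, K, M, N, O, P, Q}.
Reachable from M: {C, I, J, K, M}.
Only in B's history (ahead): {A, B, E, F, H, N, O, P, Q} — 9.
Only in M's history (behind): {} — 0.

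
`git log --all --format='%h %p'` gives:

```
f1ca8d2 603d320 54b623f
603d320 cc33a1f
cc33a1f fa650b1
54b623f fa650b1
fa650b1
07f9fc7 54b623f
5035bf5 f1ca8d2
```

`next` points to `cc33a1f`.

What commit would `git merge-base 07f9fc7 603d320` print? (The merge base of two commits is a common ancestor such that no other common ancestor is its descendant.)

fa650b1

Ancestors of 07f9fc7: {07f9fc7, 54b623f, fa650b1}.
Ancestors of 603d320: {603d320, cc33a1f, fa650b1}.
Common ancestors: {fa650b1}.
The only common ancestor is fa650b1, so it is the merge base.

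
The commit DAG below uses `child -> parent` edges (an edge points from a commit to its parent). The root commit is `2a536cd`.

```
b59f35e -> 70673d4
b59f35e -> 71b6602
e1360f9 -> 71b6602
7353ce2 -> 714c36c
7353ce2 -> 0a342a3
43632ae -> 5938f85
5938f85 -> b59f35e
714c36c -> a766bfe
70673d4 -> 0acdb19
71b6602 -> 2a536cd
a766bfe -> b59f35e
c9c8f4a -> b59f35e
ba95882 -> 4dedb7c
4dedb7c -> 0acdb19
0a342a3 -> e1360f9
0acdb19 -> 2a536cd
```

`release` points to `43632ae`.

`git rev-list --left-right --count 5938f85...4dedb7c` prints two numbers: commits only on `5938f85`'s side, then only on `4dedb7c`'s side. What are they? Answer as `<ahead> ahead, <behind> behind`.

4 ahead, 1 behind

Reachable from 5938f85: {0acdb19, 2a536cd, 5938f85, 70673d4, 71b6602, b59f35e}.
Reachable from 4dedb7c: {0acdb19, 2a536cd, 4dedb7c}.
Only in 5938f85's history (ahead): {5938f85, 70673d4, 71b6602, b59f35e} — 4.
Only in 4dedb7c's history (behind): {4dedb7c} — 1.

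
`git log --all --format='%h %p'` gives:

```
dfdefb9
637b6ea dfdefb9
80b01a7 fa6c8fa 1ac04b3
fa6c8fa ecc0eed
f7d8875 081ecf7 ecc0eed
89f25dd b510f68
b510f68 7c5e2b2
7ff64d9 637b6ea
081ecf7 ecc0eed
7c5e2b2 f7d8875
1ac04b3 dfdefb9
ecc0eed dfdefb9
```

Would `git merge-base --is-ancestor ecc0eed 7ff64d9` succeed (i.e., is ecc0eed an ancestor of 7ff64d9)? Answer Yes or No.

No

Ancestors of 7ff64d9: {637b6ea, 7ff64d9, dfdefb9}.
ecc0eed is not in that set, so it is not an ancestor of 7ff64d9.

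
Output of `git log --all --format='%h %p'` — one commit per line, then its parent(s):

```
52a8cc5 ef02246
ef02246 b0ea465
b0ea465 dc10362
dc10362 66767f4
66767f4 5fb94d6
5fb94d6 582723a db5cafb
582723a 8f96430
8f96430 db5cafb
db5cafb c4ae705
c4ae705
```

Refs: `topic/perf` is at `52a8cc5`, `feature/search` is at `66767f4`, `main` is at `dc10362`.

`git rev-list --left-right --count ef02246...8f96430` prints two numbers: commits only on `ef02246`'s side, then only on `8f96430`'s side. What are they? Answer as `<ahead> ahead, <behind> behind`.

6 ahead, 0 behind

Reachable from ef02246: {582723a, 5fb94d6, 66767f4, 8f96430, b0ea465, c4ae705, db5cafb, dc10362, ef02246}.
Reachable from 8f96430: {8f96430, c4ae705, db5cafb}.
Only in ef02246's history (ahead): {582723a, 5fb94d6, 66767f4, b0ea465, dc10362, ef02246} — 6.
Only in 8f96430's history (behind): {} — 0.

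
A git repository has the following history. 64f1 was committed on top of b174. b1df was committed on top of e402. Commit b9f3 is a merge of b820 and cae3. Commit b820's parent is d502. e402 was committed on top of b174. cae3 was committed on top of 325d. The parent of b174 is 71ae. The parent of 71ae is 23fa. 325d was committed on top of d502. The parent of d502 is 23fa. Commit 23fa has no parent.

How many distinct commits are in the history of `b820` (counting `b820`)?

Walking parent pointers from b820: reachable set = {23fa, b820, d502}.
That is 3 commits.

3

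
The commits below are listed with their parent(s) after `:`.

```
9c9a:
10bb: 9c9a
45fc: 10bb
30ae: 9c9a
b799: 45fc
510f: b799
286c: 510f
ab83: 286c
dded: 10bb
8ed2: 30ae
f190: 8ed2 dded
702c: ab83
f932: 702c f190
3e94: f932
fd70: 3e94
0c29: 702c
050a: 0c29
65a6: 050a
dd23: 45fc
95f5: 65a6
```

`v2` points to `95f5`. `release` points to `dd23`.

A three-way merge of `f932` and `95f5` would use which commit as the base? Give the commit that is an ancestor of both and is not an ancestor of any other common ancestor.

Ancestors of f932: {10bb, 286c, 30ae, 45fc, 510f, 702c, 8ed2, 9c9a, ab83, b799, dded, f190, f932}.
Ancestors of 95f5: {050a, 0c29, 10bb, 286c, 45fc, 510f, 65a6, 702c, 95f5, 9c9a, ab83, b799}.
Common ancestors: {10bb, 286c, 45fc, 510f, 702c, 9c9a, ab83, b799}.
Among these, 702c is not an ancestor of any other common ancestor — it is the merge base.

702c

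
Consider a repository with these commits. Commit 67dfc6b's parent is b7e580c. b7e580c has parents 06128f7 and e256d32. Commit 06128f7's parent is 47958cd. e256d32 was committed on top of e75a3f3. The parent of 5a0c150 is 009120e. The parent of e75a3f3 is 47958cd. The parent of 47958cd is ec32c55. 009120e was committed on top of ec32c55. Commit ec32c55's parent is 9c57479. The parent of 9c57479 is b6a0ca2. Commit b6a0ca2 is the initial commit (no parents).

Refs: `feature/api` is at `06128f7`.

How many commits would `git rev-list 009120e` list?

4

Walking parent pointers from 009120e: reachable set = {009120e, 9c57479, b6a0ca2, ec32c55}.
That is 4 commits.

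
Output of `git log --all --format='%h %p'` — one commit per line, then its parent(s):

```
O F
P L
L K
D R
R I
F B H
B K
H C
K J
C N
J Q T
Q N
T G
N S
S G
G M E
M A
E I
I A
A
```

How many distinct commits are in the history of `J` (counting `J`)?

Walking parent pointers from J: reachable set = {A, E, G, I, J, M, N, Q, S, T}.
That is 10 commits.

10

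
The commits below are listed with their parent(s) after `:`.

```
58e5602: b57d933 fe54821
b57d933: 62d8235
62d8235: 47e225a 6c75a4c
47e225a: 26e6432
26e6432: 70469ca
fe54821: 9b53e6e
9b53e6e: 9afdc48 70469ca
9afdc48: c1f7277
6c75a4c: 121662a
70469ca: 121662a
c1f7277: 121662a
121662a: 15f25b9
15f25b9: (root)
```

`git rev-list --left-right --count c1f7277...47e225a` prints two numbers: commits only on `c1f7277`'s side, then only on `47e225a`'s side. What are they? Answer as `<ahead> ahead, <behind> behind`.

1 ahead, 3 behind

Reachable from c1f7277: {121662a, 15f25b9, c1f7277}.
Reachable from 47e225a: {121662a, 15f25b9, 26e6432, 47e225a, 70469ca}.
Only in c1f7277's history (ahead): {c1f7277} — 1.
Only in 47e225a's history (behind): {26e6432, 47e225a, 70469ca} — 3.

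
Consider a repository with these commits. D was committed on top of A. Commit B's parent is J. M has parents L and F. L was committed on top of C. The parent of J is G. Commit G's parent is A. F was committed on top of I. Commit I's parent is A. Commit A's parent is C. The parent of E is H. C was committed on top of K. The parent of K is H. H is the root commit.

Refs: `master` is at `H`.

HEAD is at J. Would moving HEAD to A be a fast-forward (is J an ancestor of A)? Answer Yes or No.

A fast-forward from J to A is possible iff J is an ancestor of A.
Ancestors of A: {A, C, H, K}.
J is not among them, so fast-forward is not possible.

No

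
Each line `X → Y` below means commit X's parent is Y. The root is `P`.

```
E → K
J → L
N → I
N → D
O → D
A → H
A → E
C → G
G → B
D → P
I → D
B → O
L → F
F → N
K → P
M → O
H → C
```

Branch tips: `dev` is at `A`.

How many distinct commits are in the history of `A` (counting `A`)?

10

Walking parent pointers from A: reachable set = {A, B, C, D, E, G, H, K, O, P}.
That is 10 commits.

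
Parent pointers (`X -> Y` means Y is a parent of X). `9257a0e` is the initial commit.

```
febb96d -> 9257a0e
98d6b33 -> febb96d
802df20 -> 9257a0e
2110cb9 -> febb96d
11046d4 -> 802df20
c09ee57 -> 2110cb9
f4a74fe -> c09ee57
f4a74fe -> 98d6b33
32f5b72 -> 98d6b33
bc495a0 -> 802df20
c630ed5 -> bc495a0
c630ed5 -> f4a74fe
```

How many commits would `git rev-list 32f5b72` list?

4

Walking parent pointers from 32f5b72: reachable set = {32f5b72, 9257a0e, 98d6b33, febb96d}.
That is 4 commits.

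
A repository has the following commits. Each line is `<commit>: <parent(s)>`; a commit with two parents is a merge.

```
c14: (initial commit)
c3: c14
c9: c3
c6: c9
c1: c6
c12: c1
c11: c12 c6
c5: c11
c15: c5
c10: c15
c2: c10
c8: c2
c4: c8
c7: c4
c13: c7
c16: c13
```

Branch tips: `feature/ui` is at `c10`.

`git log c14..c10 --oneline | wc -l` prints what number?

9

Reachable from c10: {c1, c10, c11, c12, c14, c15, c3, c5, c6, c9}.
Reachable from c14: {c14}.
In c10's history but not c14's: {c1, c10, c11, c12, c15, c3, c5, c6, c9} — 9 commits.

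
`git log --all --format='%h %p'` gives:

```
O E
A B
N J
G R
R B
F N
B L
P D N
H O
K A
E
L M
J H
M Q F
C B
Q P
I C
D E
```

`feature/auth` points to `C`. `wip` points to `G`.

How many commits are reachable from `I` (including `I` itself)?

Walking parent pointers from I: reachable set = {B, C, D, E, F, H, I, J, L, M, N, O, P, Q}.
That is 14 commits.

14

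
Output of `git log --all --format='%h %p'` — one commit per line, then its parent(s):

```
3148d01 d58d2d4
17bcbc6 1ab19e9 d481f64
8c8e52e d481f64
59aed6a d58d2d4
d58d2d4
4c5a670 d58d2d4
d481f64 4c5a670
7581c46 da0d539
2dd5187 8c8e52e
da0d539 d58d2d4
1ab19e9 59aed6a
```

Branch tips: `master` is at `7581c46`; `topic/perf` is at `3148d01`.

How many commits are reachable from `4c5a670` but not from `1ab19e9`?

1

Reachable from 4c5a670: {4c5a670, d58d2d4}.
Reachable from 1ab19e9: {1ab19e9, 59aed6a, d58d2d4}.
In 4c5a670's history but not 1ab19e9's: {4c5a670} — 1 commit.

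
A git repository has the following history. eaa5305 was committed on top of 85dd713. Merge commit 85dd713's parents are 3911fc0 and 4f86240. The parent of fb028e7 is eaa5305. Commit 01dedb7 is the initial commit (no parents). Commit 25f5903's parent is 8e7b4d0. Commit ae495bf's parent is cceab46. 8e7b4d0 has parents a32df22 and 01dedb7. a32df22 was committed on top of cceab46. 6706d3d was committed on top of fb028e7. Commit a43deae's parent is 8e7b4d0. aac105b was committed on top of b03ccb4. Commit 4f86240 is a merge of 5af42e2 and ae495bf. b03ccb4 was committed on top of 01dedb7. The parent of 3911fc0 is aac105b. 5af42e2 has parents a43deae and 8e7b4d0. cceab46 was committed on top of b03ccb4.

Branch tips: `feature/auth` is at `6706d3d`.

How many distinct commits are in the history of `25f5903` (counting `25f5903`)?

6

Walking parent pointers from 25f5903: reachable set = {01dedb7, 25f5903, 8e7b4d0, a32df22, b03ccb4, cceab46}.
That is 6 commits.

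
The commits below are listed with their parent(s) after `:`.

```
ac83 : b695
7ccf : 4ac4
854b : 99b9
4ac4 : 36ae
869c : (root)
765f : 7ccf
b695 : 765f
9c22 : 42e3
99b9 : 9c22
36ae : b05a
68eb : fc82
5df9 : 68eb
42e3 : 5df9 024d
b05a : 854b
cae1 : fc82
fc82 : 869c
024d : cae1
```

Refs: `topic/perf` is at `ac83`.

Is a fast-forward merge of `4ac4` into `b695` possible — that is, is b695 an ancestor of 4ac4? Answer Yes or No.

A fast-forward from b695 to 4ac4 is possible iff b695 is an ancestor of 4ac4.
Ancestors of 4ac4: {024d, 36ae, 42e3, 4ac4, 5df9, 68eb, 854b, 869c, 99b9, 9c22, b05a, cae1, fc82}.
b695 is not among them, so fast-forward is not possible.

No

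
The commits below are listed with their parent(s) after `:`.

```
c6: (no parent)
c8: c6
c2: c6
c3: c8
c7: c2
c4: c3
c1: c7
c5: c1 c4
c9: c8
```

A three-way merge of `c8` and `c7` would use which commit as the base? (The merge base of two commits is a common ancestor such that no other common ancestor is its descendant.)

c6

Ancestors of c8: {c6, c8}.
Ancestors of c7: {c2, c6, c7}.
Common ancestors: {c6}.
The only common ancestor is c6, so it is the merge base.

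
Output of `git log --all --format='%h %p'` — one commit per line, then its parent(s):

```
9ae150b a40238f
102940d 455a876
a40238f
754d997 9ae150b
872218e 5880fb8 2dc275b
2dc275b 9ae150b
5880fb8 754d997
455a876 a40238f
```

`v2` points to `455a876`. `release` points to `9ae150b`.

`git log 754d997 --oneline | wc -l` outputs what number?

3

Walking parent pointers from 754d997: reachable set = {754d997, 9ae150b, a40238f}.
That is 3 commits.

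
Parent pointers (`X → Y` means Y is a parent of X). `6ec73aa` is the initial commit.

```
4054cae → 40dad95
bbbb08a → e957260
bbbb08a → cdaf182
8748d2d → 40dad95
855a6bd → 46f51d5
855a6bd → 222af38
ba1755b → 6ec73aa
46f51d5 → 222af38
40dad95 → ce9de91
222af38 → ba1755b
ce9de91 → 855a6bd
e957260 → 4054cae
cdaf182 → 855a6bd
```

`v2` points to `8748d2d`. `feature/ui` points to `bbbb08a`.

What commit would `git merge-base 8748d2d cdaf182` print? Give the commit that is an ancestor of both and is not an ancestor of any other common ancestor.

855a6bd

Ancestors of 8748d2d: {222af38, 40dad95, 46f51d5, 6ec73aa, 855a6bd, 8748d2d, ba1755b, ce9de91}.
Ancestors of cdaf182: {222af38, 46f51d5, 6ec73aa, 855a6bd, ba1755b, cdaf182}.
Common ancestors: {222af38, 46f51d5, 6ec73aa, 855a6bd, ba1755b}.
Among these, 855a6bd is not an ancestor of any other common ancestor — it is the merge base.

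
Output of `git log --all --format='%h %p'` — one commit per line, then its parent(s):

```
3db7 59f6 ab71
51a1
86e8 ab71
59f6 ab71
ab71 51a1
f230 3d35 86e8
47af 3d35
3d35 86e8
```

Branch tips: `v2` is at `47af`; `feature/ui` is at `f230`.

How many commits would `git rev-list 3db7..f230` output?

3

Reachable from f230: {3d35, 51a1, 86e8, ab71, f230}.
Reachable from 3db7: {3db7, 51a1, 59f6, ab71}.
In f230's history but not 3db7's: {3d35, 86e8, f230} — 3 commits.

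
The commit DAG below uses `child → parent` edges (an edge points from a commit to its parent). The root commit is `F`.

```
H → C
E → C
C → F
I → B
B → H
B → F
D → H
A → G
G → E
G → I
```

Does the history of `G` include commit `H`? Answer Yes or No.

Ancestors of G (commits reachable by following parents): {B, C, E, F, G, H, I}.
H is in that set, so it is an ancestor of G.

Yes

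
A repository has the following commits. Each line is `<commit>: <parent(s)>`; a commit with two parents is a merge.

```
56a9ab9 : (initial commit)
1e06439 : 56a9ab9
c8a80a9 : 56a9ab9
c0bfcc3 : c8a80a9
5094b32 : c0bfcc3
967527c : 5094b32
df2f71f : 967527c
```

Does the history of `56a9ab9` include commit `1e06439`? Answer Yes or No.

No

Ancestors of 56a9ab9: {56a9ab9}.
1e06439 is not in that set, so it is not an ancestor of 56a9ab9.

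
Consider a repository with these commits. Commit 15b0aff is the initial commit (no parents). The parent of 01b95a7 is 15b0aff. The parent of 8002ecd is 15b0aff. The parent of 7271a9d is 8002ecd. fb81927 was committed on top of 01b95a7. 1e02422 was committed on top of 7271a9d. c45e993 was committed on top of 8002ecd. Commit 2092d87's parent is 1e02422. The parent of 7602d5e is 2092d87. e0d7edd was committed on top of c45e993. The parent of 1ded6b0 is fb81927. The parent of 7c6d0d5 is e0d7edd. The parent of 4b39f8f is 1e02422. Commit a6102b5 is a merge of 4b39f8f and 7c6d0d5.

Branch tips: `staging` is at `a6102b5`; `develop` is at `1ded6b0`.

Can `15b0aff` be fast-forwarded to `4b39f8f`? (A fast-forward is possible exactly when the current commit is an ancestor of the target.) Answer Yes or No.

Yes

A fast-forward from 15b0aff to 4b39f8f is possible iff 15b0aff is an ancestor of 4b39f8f.
Ancestors of 4b39f8f: {15b0aff, 1e02422, 4b39f8f, 7271a9d, 8002ecd}.
15b0aff is among them, so fast-forward is possible.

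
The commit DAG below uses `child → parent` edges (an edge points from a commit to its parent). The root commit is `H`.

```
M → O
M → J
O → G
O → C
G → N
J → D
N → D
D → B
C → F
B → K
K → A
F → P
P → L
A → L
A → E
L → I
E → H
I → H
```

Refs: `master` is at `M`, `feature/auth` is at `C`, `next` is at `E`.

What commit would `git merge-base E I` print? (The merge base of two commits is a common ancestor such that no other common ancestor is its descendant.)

Ancestors of E: {E, H}.
Ancestors of I: {H, I}.
Common ancestors: {H}.
The only common ancestor is H, so it is the merge base.

H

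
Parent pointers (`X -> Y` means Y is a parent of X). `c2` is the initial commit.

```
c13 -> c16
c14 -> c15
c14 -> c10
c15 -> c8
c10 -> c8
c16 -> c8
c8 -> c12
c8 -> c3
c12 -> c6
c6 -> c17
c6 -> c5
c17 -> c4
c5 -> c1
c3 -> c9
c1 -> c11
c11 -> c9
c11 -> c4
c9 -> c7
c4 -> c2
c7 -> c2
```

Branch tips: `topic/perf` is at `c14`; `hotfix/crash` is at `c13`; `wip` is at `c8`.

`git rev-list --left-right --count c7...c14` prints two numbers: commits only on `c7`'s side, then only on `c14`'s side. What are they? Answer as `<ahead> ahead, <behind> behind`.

0 ahead, 13 behind

Reachable from c7: {c2, c7}.
Reachable from c14: {c1, c10, c11, c12, c14, c15, c17, c2, c3, c4, c5, c6, c7, c8, c9}.
Only in c7's history (ahead): {} — 0.
Only in c14's history (behind): {c1, c10, c11, c12, c14, c15, c17, c3, c4, c5, c6, c8, c9} — 13.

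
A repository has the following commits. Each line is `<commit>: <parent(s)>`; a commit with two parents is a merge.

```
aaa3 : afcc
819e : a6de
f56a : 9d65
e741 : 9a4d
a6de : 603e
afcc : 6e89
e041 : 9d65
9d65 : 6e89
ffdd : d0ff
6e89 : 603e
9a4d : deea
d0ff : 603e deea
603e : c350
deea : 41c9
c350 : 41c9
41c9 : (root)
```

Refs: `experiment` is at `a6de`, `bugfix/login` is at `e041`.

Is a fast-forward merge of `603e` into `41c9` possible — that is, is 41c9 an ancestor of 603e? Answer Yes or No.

A fast-forward from 41c9 to 603e is possible iff 41c9 is an ancestor of 603e.
Ancestors of 603e: {41c9, 603e, c350}.
41c9 is among them, so fast-forward is possible.

Yes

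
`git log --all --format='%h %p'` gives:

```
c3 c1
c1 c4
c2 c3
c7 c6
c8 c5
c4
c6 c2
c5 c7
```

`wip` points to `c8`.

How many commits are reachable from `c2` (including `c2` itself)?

Walking parent pointers from c2: reachable set = {c1, c2, c3, c4}.
That is 4 commits.

4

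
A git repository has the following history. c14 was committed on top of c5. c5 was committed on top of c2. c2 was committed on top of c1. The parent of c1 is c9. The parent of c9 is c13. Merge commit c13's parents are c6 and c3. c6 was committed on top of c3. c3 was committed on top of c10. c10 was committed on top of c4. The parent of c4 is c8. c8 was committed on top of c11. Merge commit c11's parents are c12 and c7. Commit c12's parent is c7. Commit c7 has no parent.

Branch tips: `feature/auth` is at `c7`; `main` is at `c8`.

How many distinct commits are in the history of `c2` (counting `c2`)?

Walking parent pointers from c2: reachable set = {c1, c10, c11, c12, c13, c2, c3, c4, c6, c7, c8, c9}.
That is 12 commits.

12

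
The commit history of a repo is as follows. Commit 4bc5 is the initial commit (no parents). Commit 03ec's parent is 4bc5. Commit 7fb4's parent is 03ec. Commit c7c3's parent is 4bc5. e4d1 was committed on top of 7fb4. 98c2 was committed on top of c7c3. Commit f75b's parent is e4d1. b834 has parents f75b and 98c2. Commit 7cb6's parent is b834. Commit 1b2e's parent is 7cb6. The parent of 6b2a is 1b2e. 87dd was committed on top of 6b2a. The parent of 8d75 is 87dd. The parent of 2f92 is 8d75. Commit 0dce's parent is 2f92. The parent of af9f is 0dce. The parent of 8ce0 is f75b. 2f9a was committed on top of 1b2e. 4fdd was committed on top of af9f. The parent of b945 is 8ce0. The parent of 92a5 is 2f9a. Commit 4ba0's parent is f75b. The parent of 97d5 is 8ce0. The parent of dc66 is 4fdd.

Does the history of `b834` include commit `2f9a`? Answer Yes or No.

No

Ancestors of b834: {03ec, 4bc5, 7fb4, 98c2, b834, c7c3, e4d1, f75b}.
2f9a is not in that set, so it is not an ancestor of b834.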